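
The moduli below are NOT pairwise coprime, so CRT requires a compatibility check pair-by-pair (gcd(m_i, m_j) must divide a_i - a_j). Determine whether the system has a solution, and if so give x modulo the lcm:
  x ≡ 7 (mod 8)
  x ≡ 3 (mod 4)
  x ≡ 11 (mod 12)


Moduli 8, 4, 12 are not pairwise coprime, so CRT works modulo lcm(m_i) when all pairwise compatibility conditions hold.
Pairwise compatibility: gcd(m_i, m_j) must divide a_i - a_j for every pair.
Merge one congruence at a time:
  Start: x ≡ 7 (mod 8).
  Combine with x ≡ 3 (mod 4): gcd(8, 4) = 4; 3 - 7 = -4, which IS divisible by 4, so compatible.
    Write x = 7 + 8·t and substitute into x ≡ 3 (mod 4): 8·t ≡ 3 − 7 = -4 (mod 4).
    Divide the congruence (and modulus) by g = 4: 2·t ≡ -1 (mod 1).
    Modulo 1 every t works; take t = 0.
    Then x = 7 + 8·0 = 7, valid modulo lcm(8, 4) = 8: x ≡ 7 (mod 8).
  Combine with x ≡ 11 (mod 12): gcd(8, 12) = 4; 11 - 7 = 4, which IS divisible by 4, so compatible.
    Write x = 7 + 8·t and substitute into x ≡ 11 (mod 12): 8·t ≡ 11 − 7 = 4 (mod 12).
    Divide the congruence (and modulus) by g = 4: 2·t ≡ 1 (mod 3).
    The inverse of 2 mod 3 is 2 (since 2·2 = 4 = 1·3 + 1), so t ≡ 2·1 = 2 ≡ 2 (mod 3).
    Then x = 7 + 8·2 = 23, valid modulo lcm(8, 12) = 24: x ≡ 23 (mod 24).
Verify: 23 mod 8 = 7, 23 mod 4 = 3, 23 mod 12 = 11.

x ≡ 23 (mod 24).


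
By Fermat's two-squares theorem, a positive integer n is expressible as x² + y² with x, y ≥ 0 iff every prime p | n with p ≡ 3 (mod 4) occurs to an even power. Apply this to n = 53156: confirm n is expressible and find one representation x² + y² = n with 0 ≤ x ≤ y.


Step 1: Factor n = 53156 = 2^2 · 97 · 137.
Step 2: Check the mod-4 condition on each prime factor: 2 = 2 (special); 97 ≡ 1 (mod 4), exponent 1; 137 ≡ 1 (mod 4), exponent 1.
All primes ≡ 3 (mod 4) appear to even exponent (or don't appear), so by the two-squares theorem n IS expressible as a sum of two squares.
Step 3: Build a representation. Group n = k² · m with k = 2 and m = 97 · 137 = 13289 (a product of primes ≡ 1 (mod 4)); a representation of m scales to one of n via (k·x)² + (k·y)² = k²(x² + y²). Each prime p ≡ 1 (mod 4) is itself a sum of two squares; find a² by testing p − a² for a perfect square:
  97: 97 − 1² = 96, 97 − 2² = 93, 97 − 3² = 88, 97 − 4² = 81 = 9² ⇒ 97 = 4² + 9².
  137: 137 − 1² = 136, 137 − 2² = 133, 137 − 3² = 128, 137 − 4² = 121 = 11² ⇒ 137 = 4² + 11².
  Combine using the Brahmagupta–Fibonacci identity (a² + b²)(c² + d²) = (ac − bd)² + (ad + bc)² = (ac + bd)² + (ad − bc)²:
  97 · 137 = 13289: from (4² + 9²)(4² + 11²), take (4·4 − 9·11, 4·11 + 9·4) = (16 − 99, 44 + 36) = (-83, 80); dropping signs (only squares matter) gives (83, 80); check 83² + 80² = 6889 + 6400 = 13289 ✓.
  Scale by k = 2: (2·83, 2·80) = (166, 160).
Step 4: Order so x ≤ y and verify: 160² + 166² = 25600 + 27556 = 53156 = n. ✓

n = 53156 = 160² + 166² (one valid representation with x ≤ y).


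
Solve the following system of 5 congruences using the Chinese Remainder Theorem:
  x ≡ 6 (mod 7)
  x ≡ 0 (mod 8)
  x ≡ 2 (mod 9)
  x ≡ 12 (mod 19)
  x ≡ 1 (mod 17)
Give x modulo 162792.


Product of moduli M = 7 · 8 · 9 · 19 · 17 = 162792.
Merge one congruence at a time:
  Start: x ≡ 6 (mod 7).
  Combine with x ≡ 0 (mod 8); new modulus lcm = 56.
    Write x = 6 + 7·t and substitute into x ≡ 0 (mod 8): 7·t ≡ 0 − 6 = -6 (mod 8).
    Reduce coefficients mod 8: 7·t ≡ 2 (mod 8).
    The inverse of 7 mod 8 is 7 (since 7·7 = 49 = 6·8 + 1), so t ≡ 7·2 = 14 ≡ 6 (mod 8).
    Then x = 6 + 7·6 = 48, valid modulo lcm(7, 8) = 56: x ≡ 48 (mod 56).
  Combine with x ≡ 2 (mod 9); new modulus lcm = 504.
    Write x = 48 + 56·t and substitute into x ≡ 2 (mod 9): 56·t ≡ 2 − 48 = -46 (mod 9).
    Reduce coefficients mod 9: 2·t ≡ 8 (mod 9).
    The inverse of 2 mod 9 is 5 (since 2·5 = 10 = 1·9 + 1), so t ≡ 5·8 = 40 ≡ 4 (mod 9).
    Then x = 48 + 56·4 = 272, valid modulo lcm(56, 9) = 504: x ≡ 272 (mod 504).
  Combine with x ≡ 12 (mod 19); new modulus lcm = 9576.
    Write x = 272 + 504·t and substitute into x ≡ 12 (mod 19): 504·t ≡ 12 − 272 = -260 (mod 19).
    Reduce coefficients mod 19: 10·t ≡ 6 (mod 19).
    The inverse of 10 mod 19 is 2 (since 10·2 = 20 = 1·19 + 1), so t ≡ 2·6 = 12 ≡ 12 (mod 19).
    Then x = 272 + 504·12 = 6320, valid modulo lcm(504, 19) = 9576: x ≡ 6320 (mod 9576).
  Combine with x ≡ 1 (mod 17); new modulus lcm = 162792.
    Write x = 6320 + 9576·t and substitute into x ≡ 1 (mod 17): 9576·t ≡ 1 − 6320 = -6319 (mod 17).
    Reduce coefficients mod 17: 5·t ≡ 5 (mod 17).
    The inverse of 5 mod 17 is 7 (since 5·7 = 35 = 2·17 + 1), so t ≡ 7·5 = 35 ≡ 1 (mod 17).
    Then x = 6320 + 9576·1 = 15896, valid modulo lcm(9576, 17) = 162792: x ≡ 15896 (mod 162792).
Verify against each original: 15896 mod 7 = 6, 15896 mod 8 = 0, 15896 mod 9 = 2, 15896 mod 19 = 12, 15896 mod 17 = 1.

x ≡ 15896 (mod 162792).


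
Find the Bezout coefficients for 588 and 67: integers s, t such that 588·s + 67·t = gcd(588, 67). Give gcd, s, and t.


Euclidean algorithm on (588, 67) — divide until remainder is 0:
  588 = 8 · 67 + 52
  67 = 1 · 52 + 15
  52 = 3 · 15 + 7
  15 = 2 · 7 + 1
  7 = 7 · 1 + 0
gcd(588, 67) = 1.
Track Bezout coefficients alongside the remainders: start with r₀ = 588 = a·1 + b·0 (s = 1, t = 0) and r₁ = 67 = a·0 + b·1 (s = 0, t = 1); each new remainder r_{k+1} = r_{k-1} − q_k·r_k inherits s_{k+1} = s_{k-1} − q_k·s_k, t_{k+1} = t_{k-1} − q_k·t_k, so r_k = a·s_k + b·t_k at every step:
  q = 8: r = 52, s = 1 − 8·0 = 1, t = 0 − 8·1 = -8  (check: 588·1 + 67·(-8) = 52)
  q = 1: r = 15, s = 0 − 1·1 = -1, t = 1 − 1·(-8) = 9  (check: 588·(-1) + 67·9 = 15)
  q = 3: r = 7, s = 1 − 3·(-1) = 4, t = -8 − 3·9 = -35  (check: 588·4 + 67·(-35) = 7)
  q = 2: r = 1, s = -1 − 2·4 = -9, t = 9 − 2·(-35) = 79  (check: 588·(-9) + 67·79 = 1)
The row with r = 1 (the gcd) gives the Bezout coefficients s = -9, t = 79.
Result: 588 · (-9) + 67 · (79) = 1.

gcd(588, 67) = 1; s = -9, t = 79 (check: 588·(-9) + 67·79 = 1).


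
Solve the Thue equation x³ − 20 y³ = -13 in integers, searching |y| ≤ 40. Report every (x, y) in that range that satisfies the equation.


The equation is x³ - 20y³ = -13. For fixed y, x³ = 20·y³ − 13, so a solution requires the RHS to be a perfect cube.
Strategy: iterate y from -40 to 40, compute RHS = 20·y³ − 13, and check whether it is a (positive or negative) perfect cube.
Check small values of y:
  y = 0: RHS = -13 is not a perfect cube.
  y = 1: RHS = 7 is not a perfect cube.
  y = -1: RHS = -33 is not a perfect cube.
  y = 2: RHS = 147 is not a perfect cube.
  y = -2: RHS = -173 is not a perfect cube.
  y = 3: RHS = 527 is not a perfect cube.
  y = -3: RHS = -553 is not a perfect cube.
Continuing the search up to |y| = 40 finds no solutions either.
No (x, y) in the scanned range satisfies the equation.

No integer solutions with |y| ≤ 40.


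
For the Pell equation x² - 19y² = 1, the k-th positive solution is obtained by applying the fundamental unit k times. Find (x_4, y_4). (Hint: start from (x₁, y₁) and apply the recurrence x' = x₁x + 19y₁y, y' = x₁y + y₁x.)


Step 1: Find the fundamental solution (x₁, y₁) of x² - 19y² = 1.
  Expand √19 as a continued fraction. a₀ = ⌊√19⌋ = 4; iterate m_{k+1} = d_k·a_k − m_k, d_{k+1} = (19 − m_{k+1}²)/d_k, a_{k+1} = ⌊(a₀ + m_{k+1})/d_{k+1}⌋ (starting m₀ = 0, d₀ = 1), with convergents p_k = a_k·p_{k-1} + p_{k-2}, q_k = a_k·q_{k-1} + q_{k-2} (p₋₁ = 1, q₋₁ = 0):
  k = 0: a₀ = 4; p₀/q₀ = 4/1; p₀² − 19·q₀² = 16 − 19 = -3.
  k = 1: m = 4, d = 3, a = ⌊(4 + 4)/3⌋ = 2; p/q = (2·4 + 1)/(2·1 + 0) = 9/2; p² − 19·q² = 81 − 76 = 5.
  k = 2: m = 2, d = 5, a = ⌊(4 + 2)/5⌋ = 1; p/q = (1·9 + 4)/(1·2 + 1) = 13/3; p² − 19·q² = 169 − 171 = -2.
  k = 3: m = 3, d = 2, a = ⌊(4 + 3)/2⌋ = 3; p/q = (3·13 + 9)/(3·3 + 2) = 48/11; p² − 19·q² = 2304 − 2299 = 5.
  k = 4: m = 3, d = 5, a = ⌊(4 + 3)/5⌋ = 1; p/q = (1·48 + 13)/(1·11 + 3) = 61/14; p² − 19·q² = 3721 − 3724 = -3.
  k = 5: m = 2, d = 3, a = ⌊(4 + 2)/3⌋ = 2; p/q = (2·61 + 48)/(2·14 + 11) = 170/39; p² − 19·q² = 28900 − 28899 = 1.
  The first convergent with p² − 19·q² = 1 gives the fundamental solution (x₁, y₁) = (170, 39).
Step 2: Apply the recurrence (x_{n+1}, y_{n+1}) = (x₁x_n + 19y₁y_n, x₁y_n + y₁x_n) repeatedly.
  From (x_1, y_1) = (170, 39): x_2 = 170·170 + 19·39·39 = 57799; y_2 = 170·39 + 39·170 = 13260.
  From (x_2, y_2) = (57799, 13260): x_3 = 170·57799 + 19·39·13260 = 19651490; y_3 = 170·13260 + 39·57799 = 4508361.
  From (x_3, y_3) = (19651490, 4508361): x_4 = 170·19651490 + 19·39·4508361 = 6681448801; y_4 = 170·4508361 + 39·19651490 = 1532829480.
Step 3: Verify x_4² - 19·y_4² = 44641758080384337601 - 44641758080384337600 = 1 (should be 1). ✓

(x_1, y_1) = (170, 39); (x_4, y_4) = (6681448801, 1532829480).


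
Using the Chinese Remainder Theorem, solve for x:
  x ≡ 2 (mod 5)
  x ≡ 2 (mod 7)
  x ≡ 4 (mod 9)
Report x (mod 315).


Moduli 5, 7, 9 are pairwise coprime; by CRT there is a unique solution modulo M = 5 · 7 · 9 = 315.
Solve pairwise, accumulating the modulus:
  Start with x ≡ 2 (mod 5).
  Combine with x ≡ 2 (mod 7): since gcd(5, 7) = 1, we get a unique residue mod 35.
    Write x = 2 + 5·t and substitute into x ≡ 2 (mod 7): 5·t ≡ 2 − 2 = 0 (mod 7).
    The inverse of 5 mod 7 is 3 (since 5·3 = 15 = 2·7 + 1), so t ≡ 3·0 = 0 ≡ 0 (mod 7).
    Then x = 2 + 5·0 = 2, valid modulo lcm(5, 7) = 35: x ≡ 2 (mod 35).
  Combine with x ≡ 4 (mod 9): since gcd(35, 9) = 1, we get a unique residue mod 315.
    Write x = 2 + 35·t and substitute into x ≡ 4 (mod 9): 35·t ≡ 4 − 2 = 2 (mod 9).
    Reduce coefficients mod 9: 8·t ≡ 2 (mod 9).
    The inverse of 8 mod 9 is 8 (since 8·8 = 64 = 7·9 + 1), so t ≡ 8·2 = 16 ≡ 7 (mod 9).
    Then x = 2 + 35·7 = 247, valid modulo lcm(35, 9) = 315: x ≡ 247 (mod 315).
Verify: 247 mod 5 = 2 ✓, 247 mod 7 = 2 ✓, 247 mod 9 = 4 ✓.

x ≡ 247 (mod 315).


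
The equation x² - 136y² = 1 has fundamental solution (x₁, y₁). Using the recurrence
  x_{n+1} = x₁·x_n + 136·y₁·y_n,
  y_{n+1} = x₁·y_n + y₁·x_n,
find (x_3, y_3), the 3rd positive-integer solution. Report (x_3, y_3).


Step 1: Find the fundamental solution (x₁, y₁) of x² - 136y² = 1.
  Expand √136 as a continued fraction. a₀ = ⌊√136⌋ = 11; iterate m_{k+1} = d_k·a_k − m_k, d_{k+1} = (136 − m_{k+1}²)/d_k, a_{k+1} = ⌊(a₀ + m_{k+1})/d_{k+1}⌋ (starting m₀ = 0, d₀ = 1), with convergents p_k = a_k·p_{k-1} + p_{k-2}, q_k = a_k·q_{k-1} + q_{k-2} (p₋₁ = 1, q₋₁ = 0):
  k = 0: a₀ = 11; p₀/q₀ = 11/1; p₀² − 136·q₀² = 121 − 136 = -15.
  k = 1: m = 11, d = 15, a = ⌊(11 + 11)/15⌋ = 1; p/q = (1·11 + 1)/(1·1 + 0) = 12/1; p² − 136·q² = 144 − 136 = 8.
  k = 2: m = 4, d = 8, a = ⌊(11 + 4)/8⌋ = 1; p/q = (1·12 + 11)/(1·1 + 1) = 23/2; p² − 136·q² = 529 − 544 = -15.
  k = 3: m = 4, d = 15, a = ⌊(11 + 4)/15⌋ = 1; p/q = (1·23 + 12)/(1·2 + 1) = 35/3; p² − 136·q² = 1225 − 1224 = 1.
  The first convergent with p² − 136·q² = 1 gives the fundamental solution (x₁, y₁) = (35, 3).
Step 2: Apply the recurrence (x_{n+1}, y_{n+1}) = (x₁x_n + 136y₁y_n, x₁y_n + y₁x_n) repeatedly.
  From (x_1, y_1) = (35, 3): x_2 = 35·35 + 136·3·3 = 2449; y_2 = 35·3 + 3·35 = 210.
  From (x_2, y_2) = (2449, 210): x_3 = 35·2449 + 136·3·210 = 171395; y_3 = 35·210 + 3·2449 = 14697.
Step 3: Verify x_3² - 136·y_3² = 29376246025 - 29376246024 = 1 (should be 1). ✓

(x_1, y_1) = (35, 3); (x_3, y_3) = (171395, 14697).


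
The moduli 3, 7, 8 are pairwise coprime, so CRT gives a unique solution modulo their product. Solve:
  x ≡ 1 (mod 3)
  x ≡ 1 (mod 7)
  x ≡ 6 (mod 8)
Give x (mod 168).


Moduli 3, 7, 8 are pairwise coprime; by CRT there is a unique solution modulo M = 3 · 7 · 8 = 168.
Solve pairwise, accumulating the modulus:
  Start with x ≡ 1 (mod 3).
  Combine with x ≡ 1 (mod 7): since gcd(3, 7) = 1, we get a unique residue mod 21.
    Write x = 1 + 3·t and substitute into x ≡ 1 (mod 7): 3·t ≡ 1 − 1 = 0 (mod 7).
    The inverse of 3 mod 7 is 5 (since 3·5 = 15 = 2·7 + 1), so t ≡ 5·0 = 0 ≡ 0 (mod 7).
    Then x = 1 + 3·0 = 1, valid modulo lcm(3, 7) = 21: x ≡ 1 (mod 21).
  Combine with x ≡ 6 (mod 8): since gcd(21, 8) = 1, we get a unique residue mod 168.
    Write x = 1 + 21·t and substitute into x ≡ 6 (mod 8): 21·t ≡ 6 − 1 = 5 (mod 8).
    Reduce coefficients mod 8: 5·t ≡ 5 (mod 8).
    The inverse of 5 mod 8 is 5 (since 5·5 = 25 = 3·8 + 1), so t ≡ 5·5 = 25 ≡ 1 (mod 8).
    Then x = 1 + 21·1 = 22, valid modulo lcm(21, 8) = 168: x ≡ 22 (mod 168).
Verify: 22 mod 3 = 1 ✓, 22 mod 7 = 1 ✓, 22 mod 8 = 6 ✓.

x ≡ 22 (mod 168).


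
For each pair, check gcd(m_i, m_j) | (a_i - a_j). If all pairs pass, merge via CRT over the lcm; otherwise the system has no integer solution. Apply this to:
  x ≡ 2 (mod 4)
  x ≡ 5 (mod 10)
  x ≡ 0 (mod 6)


Moduli 4, 10, 6 are not pairwise coprime, so CRT works modulo lcm(m_i) when all pairwise compatibility conditions hold.
Pairwise compatibility: gcd(m_i, m_j) must divide a_i - a_j for every pair.
Merge one congruence at a time:
  Start: x ≡ 2 (mod 4).
  Combine with x ≡ 5 (mod 10): gcd(4, 10) = 2, and 5 - 2 = 3 is NOT divisible by 2.
    ⇒ system is inconsistent (no integer solution).

No solution (the system is inconsistent).


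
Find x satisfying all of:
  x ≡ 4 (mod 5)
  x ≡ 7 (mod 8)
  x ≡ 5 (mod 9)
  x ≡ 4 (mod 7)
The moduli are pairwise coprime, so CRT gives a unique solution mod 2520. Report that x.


Product of moduli M = 5 · 8 · 9 · 7 = 2520.
Merge one congruence at a time:
  Start: x ≡ 4 (mod 5).
  Combine with x ≡ 7 (mod 8); new modulus lcm = 40.
    Write x = 4 + 5·t and substitute into x ≡ 7 (mod 8): 5·t ≡ 7 − 4 = 3 (mod 8).
    The inverse of 5 mod 8 is 5 (since 5·5 = 25 = 3·8 + 1), so t ≡ 5·3 = 15 ≡ 7 (mod 8).
    Then x = 4 + 5·7 = 39, valid modulo lcm(5, 8) = 40: x ≡ 39 (mod 40).
  Combine with x ≡ 5 (mod 9); new modulus lcm = 360.
    Write x = 39 + 40·t and substitute into x ≡ 5 (mod 9): 40·t ≡ 5 − 39 = -34 (mod 9).
    Reduce coefficients mod 9: 4·t ≡ 2 (mod 9).
    The inverse of 4 mod 9 is 7 (since 4·7 = 28 = 3·9 + 1), so t ≡ 7·2 = 14 ≡ 5 (mod 9).
    Then x = 39 + 40·5 = 239, valid modulo lcm(40, 9) = 360: x ≡ 239 (mod 360).
  Combine with x ≡ 4 (mod 7); new modulus lcm = 2520.
    Write x = 239 + 360·t and substitute into x ≡ 4 (mod 7): 360·t ≡ 4 − 239 = -235 (mod 7).
    Reduce coefficients mod 7: 3·t ≡ 3 (mod 7).
    The inverse of 3 mod 7 is 5 (since 3·5 = 15 = 2·7 + 1), so t ≡ 5·3 = 15 ≡ 1 (mod 7).
    Then x = 239 + 360·1 = 599, valid modulo lcm(360, 7) = 2520: x ≡ 599 (mod 2520).
Verify against each original: 599 mod 5 = 4, 599 mod 8 = 7, 599 mod 9 = 5, 599 mod 7 = 4.

x ≡ 599 (mod 2520).


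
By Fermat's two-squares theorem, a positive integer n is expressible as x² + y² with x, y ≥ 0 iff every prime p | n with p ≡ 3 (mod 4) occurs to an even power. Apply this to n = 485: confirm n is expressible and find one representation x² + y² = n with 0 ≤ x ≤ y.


Step 1: Factor n = 485 = 5 · 97.
Step 2: Check the mod-4 condition on each prime factor: 5 ≡ 1 (mod 4), exponent 1; 97 ≡ 1 (mod 4), exponent 1.
All primes ≡ 3 (mod 4) appear to even exponent (or don't appear), so by the two-squares theorem n IS expressible as a sum of two squares.
Step 3: Build a representation. Here n = 5 · 97 is a product of primes ≡ 1 (mod 4). Each prime p ≡ 1 (mod 4) is itself a sum of two squares; find a² by testing p − a² for a perfect square:
  5: 5 − 1² = 4 = 2² ⇒ 5 = 1² + 2².
  97: 97 − 1² = 96, 97 − 2² = 93, 97 − 3² = 88, 97 − 4² = 81 = 9² ⇒ 97 = 4² + 9².
  Combine using the Brahmagupta–Fibonacci identity (a² + b²)(c² + d²) = (ac − bd)² + (ad + bc)² = (ac + bd)² + (ad − bc)²:
  5 · 97 = 485: from (1² + 2²)(4² + 9²), take (1·4 − 2·9, 1·9 + 2·4) = (4 − 18, 9 + 8) = (-14, 17); dropping signs (only squares matter) gives (14, 17); check 14² + 17² = 196 + 289 = 485 ✓.
Step 4: Order so x ≤ y and verify: 14² + 17² = 196 + 289 = 485 = n. ✓

n = 485 = 14² + 17² (one valid representation with x ≤ y).


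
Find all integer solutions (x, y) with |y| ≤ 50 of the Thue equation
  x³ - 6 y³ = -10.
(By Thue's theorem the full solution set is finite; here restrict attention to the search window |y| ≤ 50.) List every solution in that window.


The equation is x³ - 6y³ = -10. For fixed y, x³ = 6·y³ − 10, so a solution requires the RHS to be a perfect cube.
Strategy: iterate y from -50 to 50, compute RHS = 6·y³ − 10, and check whether it is a (positive or negative) perfect cube.
Check small values of y:
  y = 0: RHS = -10 is not a perfect cube.
  y = 1: RHS = -4 is not a perfect cube.
  y = -1: RHS = -16 is not a perfect cube.
  y = 2: RHS = 38 is not a perfect cube.
  y = -2: RHS = -58 is not a perfect cube.
  y = 3: RHS = 152 is not a perfect cube.
  y = -3: RHS = -172 is not a perfect cube.
Continuing the search up to |y| = 50 finds no solutions either.
No (x, y) in the scanned range satisfies the equation.

No integer solutions with |y| ≤ 50.


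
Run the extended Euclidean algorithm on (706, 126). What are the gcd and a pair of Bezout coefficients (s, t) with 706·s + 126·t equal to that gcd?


Euclidean algorithm on (706, 126) — divide until remainder is 0:
  706 = 5 · 126 + 76
  126 = 1 · 76 + 50
  76 = 1 · 50 + 26
  50 = 1 · 26 + 24
  26 = 1 · 24 + 2
  24 = 12 · 2 + 0
gcd(706, 126) = 2.
Track Bezout coefficients alongside the remainders: start with r₀ = 706 = a·1 + b·0 (s = 1, t = 0) and r₁ = 126 = a·0 + b·1 (s = 0, t = 1); each new remainder r_{k+1} = r_{k-1} − q_k·r_k inherits s_{k+1} = s_{k-1} − q_k·s_k, t_{k+1} = t_{k-1} − q_k·t_k, so r_k = a·s_k + b·t_k at every step:
  q = 5: r = 76, s = 1 − 5·0 = 1, t = 0 − 5·1 = -5  (check: 706·1 + 126·(-5) = 76)
  q = 1: r = 50, s = 0 − 1·1 = -1, t = 1 − 1·(-5) = 6  (check: 706·(-1) + 126·6 = 50)
  q = 1: r = 26, s = 1 − 1·(-1) = 2, t = -5 − 1·6 = -11  (check: 706·2 + 126·(-11) = 26)
  q = 1: r = 24, s = -1 − 1·2 = -3, t = 6 − 1·(-11) = 17  (check: 706·(-3) + 126·17 = 24)
  q = 1: r = 2, s = 2 − 1·(-3) = 5, t = -11 − 1·17 = -28  (check: 706·5 + 126·(-28) = 2)
The row with r = 2 (the gcd) gives the Bezout coefficients s = 5, t = -28.
Result: 706 · (5) + 126 · (-28) = 2.

gcd(706, 126) = 2; s = 5, t = -28 (check: 706·5 + 126·(-28) = 2).


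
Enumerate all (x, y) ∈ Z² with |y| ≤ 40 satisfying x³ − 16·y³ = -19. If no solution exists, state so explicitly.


The equation is x³ - 16y³ = -19. For fixed y, x³ = 16·y³ − 19, so a solution requires the RHS to be a perfect cube.
Strategy: iterate y from -40 to 40, compute RHS = 16·y³ − 19, and check whether it is a (positive or negative) perfect cube.
Check small values of y:
  y = 0: RHS = -19 is not a perfect cube.
  y = 1: RHS = -3 is not a perfect cube.
  y = -1: RHS = -35 is not a perfect cube.
  y = 2: RHS = 109 is not a perfect cube.
  y = -2: RHS = -147 is not a perfect cube.
  y = 3: RHS = 413 is not a perfect cube.
  y = -3: RHS = -451 is not a perfect cube.
Continuing the search up to |y| = 40 finds no solutions either.
No (x, y) in the scanned range satisfies the equation.

No integer solutions with |y| ≤ 40.


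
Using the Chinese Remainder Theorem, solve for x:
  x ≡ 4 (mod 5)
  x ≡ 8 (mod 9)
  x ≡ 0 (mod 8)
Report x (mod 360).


Moduli 5, 9, 8 are pairwise coprime; by CRT there is a unique solution modulo M = 5 · 9 · 8 = 360.
Solve pairwise, accumulating the modulus:
  Start with x ≡ 4 (mod 5).
  Combine with x ≡ 8 (mod 9): since gcd(5, 9) = 1, we get a unique residue mod 45.
    Write x = 4 + 5·t and substitute into x ≡ 8 (mod 9): 5·t ≡ 8 − 4 = 4 (mod 9).
    The inverse of 5 mod 9 is 2 (since 5·2 = 10 = 1·9 + 1), so t ≡ 2·4 = 8 ≡ 8 (mod 9).
    Then x = 4 + 5·8 = 44, valid modulo lcm(5, 9) = 45: x ≡ 44 (mod 45).
  Combine with x ≡ 0 (mod 8): since gcd(45, 8) = 1, we get a unique residue mod 360.
    Write x = 44 + 45·t and substitute into x ≡ 0 (mod 8): 45·t ≡ 0 − 44 = -44 (mod 8).
    Reduce coefficients mod 8: 5·t ≡ 4 (mod 8).
    The inverse of 5 mod 8 is 5 (since 5·5 = 25 = 3·8 + 1), so t ≡ 5·4 = 20 ≡ 4 (mod 8).
    Then x = 44 + 45·4 = 224, valid modulo lcm(45, 8) = 360: x ≡ 224 (mod 360).
Verify: 224 mod 5 = 4 ✓, 224 mod 9 = 8 ✓, 224 mod 8 = 0 ✓.

x ≡ 224 (mod 360).


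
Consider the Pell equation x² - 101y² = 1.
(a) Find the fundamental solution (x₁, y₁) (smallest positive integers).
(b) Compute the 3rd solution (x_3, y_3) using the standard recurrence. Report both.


Step 1: Find the fundamental solution (x₁, y₁) of x² - 101y² = 1.
  Expand √101 as a continued fraction. a₀ = ⌊√101⌋ = 10; iterate m_{k+1} = d_k·a_k − m_k, d_{k+1} = (101 − m_{k+1}²)/d_k, a_{k+1} = ⌊(a₀ + m_{k+1})/d_{k+1}⌋ (starting m₀ = 0, d₀ = 1), with convergents p_k = a_k·p_{k-1} + p_{k-2}, q_k = a_k·q_{k-1} + q_{k-2} (p₋₁ = 1, q₋₁ = 0):
  k = 0: a₀ = 10; p₀/q₀ = 10/1; p₀² − 101·q₀² = 100 − 101 = -1.
  k = 1: m = 10, d = 1, a = ⌊(10 + 10)/1⌋ = 20; p/q = (20·10 + 1)/(20·1 + 0) = 201/20; p² − 101·q² = 40401 − 40400 = 1.
  The first convergent with p² − 101·q² = 1 gives the fundamental solution (x₁, y₁) = (201, 20).
Step 2: Apply the recurrence (x_{n+1}, y_{n+1}) = (x₁x_n + 101y₁y_n, x₁y_n + y₁x_n) repeatedly.
  From (x_1, y_1) = (201, 20): x_2 = 201·201 + 101·20·20 = 80801; y_2 = 201·20 + 20·201 = 8040.
  From (x_2, y_2) = (80801, 8040): x_3 = 201·80801 + 101·20·8040 = 32481801; y_3 = 201·8040 + 20·80801 = 3232060.
Step 3: Verify x_3² - 101·y_3² = 1055067396203601 - 1055067396203600 = 1 (should be 1). ✓

(x_1, y_1) = (201, 20); (x_3, y_3) = (32481801, 3232060).


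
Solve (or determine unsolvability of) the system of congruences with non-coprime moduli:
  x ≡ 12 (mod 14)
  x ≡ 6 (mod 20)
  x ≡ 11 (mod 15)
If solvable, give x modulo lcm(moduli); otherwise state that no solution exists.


Moduli 14, 20, 15 are not pairwise coprime, so CRT works modulo lcm(m_i) when all pairwise compatibility conditions hold.
Pairwise compatibility: gcd(m_i, m_j) must divide a_i - a_j for every pair.
Merge one congruence at a time:
  Start: x ≡ 12 (mod 14).
  Combine with x ≡ 6 (mod 20): gcd(14, 20) = 2; 6 - 12 = -6, which IS divisible by 2, so compatible.
    Write x = 12 + 14·t and substitute into x ≡ 6 (mod 20): 14·t ≡ 6 − 12 = -6 (mod 20).
    Divide the congruence (and modulus) by g = 2: 7·t ≡ -3 (mod 10).
    Reduce coefficients mod 10: 7·t ≡ 7 (mod 10).
    The inverse of 7 mod 10 is 3 (since 7·3 = 21 = 2·10 + 1), so t ≡ 3·7 = 21 ≡ 1 (mod 10).
    Then x = 12 + 14·1 = 26, valid modulo lcm(14, 20) = 140: x ≡ 26 (mod 140).
  Combine with x ≡ 11 (mod 15): gcd(140, 15) = 5; 11 - 26 = -15, which IS divisible by 5, so compatible.
    Write x = 26 + 140·t and substitute into x ≡ 11 (mod 15): 140·t ≡ 11 − 26 = -15 (mod 15).
    Divide the congruence (and modulus) by g = 5: 28·t ≡ -3 (mod 3).
    Reduce coefficients mod 3: 1·t ≡ 0 (mod 3).
    So t ≡ 0 (mod 3).
    Then x = 26 + 140·0 = 26, valid modulo lcm(140, 15) = 420: x ≡ 26 (mod 420).
Verify: 26 mod 14 = 12, 26 mod 20 = 6, 26 mod 15 = 11.

x ≡ 26 (mod 420).


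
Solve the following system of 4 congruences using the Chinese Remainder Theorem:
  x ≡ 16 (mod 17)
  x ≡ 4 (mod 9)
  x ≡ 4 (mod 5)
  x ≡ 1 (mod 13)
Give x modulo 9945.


Product of moduli M = 17 · 9 · 5 · 13 = 9945.
Merge one congruence at a time:
  Start: x ≡ 16 (mod 17).
  Combine with x ≡ 4 (mod 9); new modulus lcm = 153.
    Write x = 16 + 17·t and substitute into x ≡ 4 (mod 9): 17·t ≡ 4 − 16 = -12 (mod 9).
    Reduce coefficients mod 9: 8·t ≡ 6 (mod 9).
    The inverse of 8 mod 9 is 8 (since 8·8 = 64 = 7·9 + 1), so t ≡ 8·6 = 48 ≡ 3 (mod 9).
    Then x = 16 + 17·3 = 67, valid modulo lcm(17, 9) = 153: x ≡ 67 (mod 153).
  Combine with x ≡ 4 (mod 5); new modulus lcm = 765.
    Write x = 67 + 153·t and substitute into x ≡ 4 (mod 5): 153·t ≡ 4 − 67 = -63 (mod 5).
    Reduce coefficients mod 5: 3·t ≡ 2 (mod 5).
    The inverse of 3 mod 5 is 2 (since 3·2 = 6 = 1·5 + 1), so t ≡ 2·2 = 4 ≡ 4 (mod 5).
    Then x = 67 + 153·4 = 679, valid modulo lcm(153, 5) = 765: x ≡ 679 (mod 765).
  Combine with x ≡ 1 (mod 13); new modulus lcm = 9945.
    Write x = 679 + 765·t and substitute into x ≡ 1 (mod 13): 765·t ≡ 1 − 679 = -678 (mod 13).
    Reduce coefficients mod 13: 11·t ≡ 11 (mod 13).
    The inverse of 11 mod 13 is 6 (since 11·6 = 66 = 5·13 + 1), so t ≡ 6·11 = 66 ≡ 1 (mod 13).
    Then x = 679 + 765·1 = 1444, valid modulo lcm(765, 13) = 9945: x ≡ 1444 (mod 9945).
Verify against each original: 1444 mod 17 = 16, 1444 mod 9 = 4, 1444 mod 5 = 4, 1444 mod 13 = 1.

x ≡ 1444 (mod 9945).


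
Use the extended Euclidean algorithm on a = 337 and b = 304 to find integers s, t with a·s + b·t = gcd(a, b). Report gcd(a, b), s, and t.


Euclidean algorithm on (337, 304) — divide until remainder is 0:
  337 = 1 · 304 + 33
  304 = 9 · 33 + 7
  33 = 4 · 7 + 5
  7 = 1 · 5 + 2
  5 = 2 · 2 + 1
  2 = 2 · 1 + 0
gcd(337, 304) = 1.
Track Bezout coefficients alongside the remainders: start with r₀ = 337 = a·1 + b·0 (s = 1, t = 0) and r₁ = 304 = a·0 + b·1 (s = 0, t = 1); each new remainder r_{k+1} = r_{k-1} − q_k·r_k inherits s_{k+1} = s_{k-1} − q_k·s_k, t_{k+1} = t_{k-1} − q_k·t_k, so r_k = a·s_k + b·t_k at every step:
  q = 1: r = 33, s = 1 − 1·0 = 1, t = 0 − 1·1 = -1  (check: 337·1 + 304·(-1) = 33)
  q = 9: r = 7, s = 0 − 9·1 = -9, t = 1 − 9·(-1) = 10  (check: 337·(-9) + 304·10 = 7)
  q = 4: r = 5, s = 1 − 4·(-9) = 37, t = -1 − 4·10 = -41  (check: 337·37 + 304·(-41) = 5)
  q = 1: r = 2, s = -9 − 1·37 = -46, t = 10 − 1·(-41) = 51  (check: 337·(-46) + 304·51 = 2)
  q = 2: r = 1, s = 37 − 2·(-46) = 129, t = -41 − 2·51 = -143  (check: 337·129 + 304·(-143) = 1)
The row with r = 1 (the gcd) gives the Bezout coefficients s = 129, t = -143.
Result: 337 · (129) + 304 · (-143) = 1.

gcd(337, 304) = 1; s = 129, t = -143 (check: 337·129 + 304·(-143) = 1).


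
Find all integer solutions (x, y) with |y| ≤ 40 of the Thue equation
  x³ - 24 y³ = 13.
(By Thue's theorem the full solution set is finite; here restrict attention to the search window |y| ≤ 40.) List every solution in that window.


The equation is x³ - 24y³ = 13. For fixed y, x³ = 24·y³ + 13, so a solution requires the RHS to be a perfect cube.
Strategy: iterate y from -40 to 40, compute RHS = 24·y³ + 13, and check whether it is a (positive or negative) perfect cube.
Check small values of y:
  y = 0: RHS = 13 is not a perfect cube.
  y = 1: RHS = 37 is not a perfect cube.
  y = -1: RHS = -11 is not a perfect cube.
  y = 2: RHS = 205 is not a perfect cube.
  y = -2: RHS = -179 is not a perfect cube.
  y = 3: RHS = 661 is not a perfect cube.
  y = -3: RHS = -635 is not a perfect cube.
Continuing the search up to |y| = 40 finds no solutions either.
No (x, y) in the scanned range satisfies the equation.

No integer solutions with |y| ≤ 40.


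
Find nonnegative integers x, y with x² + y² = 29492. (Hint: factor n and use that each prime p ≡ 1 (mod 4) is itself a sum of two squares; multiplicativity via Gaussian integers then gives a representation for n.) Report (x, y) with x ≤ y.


Step 1: Factor n = 29492 = 2^2 · 73 · 101.
Step 2: Check the mod-4 condition on each prime factor: 2 = 2 (special); 73 ≡ 1 (mod 4), exponent 1; 101 ≡ 1 (mod 4), exponent 1.
All primes ≡ 3 (mod 4) appear to even exponent (or don't appear), so by the two-squares theorem n IS expressible as a sum of two squares.
Step 3: Build a representation. Group n = k² · m with k = 2 and m = 73 · 101 = 7373 (a product of primes ≡ 1 (mod 4)); a representation of m scales to one of n via (k·x)² + (k·y)² = k²(x² + y²). Each prime p ≡ 1 (mod 4) is itself a sum of two squares; find a² by testing p − a² for a perfect square:
  73: 73 − 1² = 72, 73 − 2² = 69, 73 − 3² = 64 = 8² ⇒ 73 = 3² + 8².
  101: 101 − 1² = 100 = 10² ⇒ 101 = 1² + 10².
  Combine using the Brahmagupta–Fibonacci identity (a² + b²)(c² + d²) = (ac − bd)² + (ad + bc)² = (ac + bd)² + (ad − bc)²:
  73 · 101 = 7373: from (3² + 8²)(1² + 10²), take (3·1 − 8·10, 3·10 + 8·1) = (3 − 80, 30 + 8) = (-77, 38); dropping signs (only squares matter) gives (77, 38); check 77² + 38² = 5929 + 1444 = 7373 ✓.
  Scale by k = 2: (2·77, 2·38) = (154, 76).
Step 4: Order so x ≤ y and verify: 76² + 154² = 5776 + 23716 = 29492 = n. ✓

n = 29492 = 76² + 154² (one valid representation with x ≤ y).


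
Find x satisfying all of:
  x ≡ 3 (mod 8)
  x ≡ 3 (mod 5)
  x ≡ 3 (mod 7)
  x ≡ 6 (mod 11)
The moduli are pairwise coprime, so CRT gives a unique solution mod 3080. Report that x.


Product of moduli M = 8 · 5 · 7 · 11 = 3080.
Merge one congruence at a time:
  Start: x ≡ 3 (mod 8).
  Combine with x ≡ 3 (mod 5); new modulus lcm = 40.
    Write x = 3 + 8·t and substitute into x ≡ 3 (mod 5): 8·t ≡ 3 − 3 = 0 (mod 5).
    Reduce coefficients mod 5: 3·t ≡ 0 (mod 5).
    The inverse of 3 mod 5 is 2 (since 3·2 = 6 = 1·5 + 1), so t ≡ 2·0 = 0 ≡ 0 (mod 5).
    Then x = 3 + 8·0 = 3, valid modulo lcm(8, 5) = 40: x ≡ 3 (mod 40).
  Combine with x ≡ 3 (mod 7); new modulus lcm = 280.
    Write x = 3 + 40·t and substitute into x ≡ 3 (mod 7): 40·t ≡ 3 − 3 = 0 (mod 7).
    Reduce coefficients mod 7: 5·t ≡ 0 (mod 7).
    The inverse of 5 mod 7 is 3 (since 5·3 = 15 = 2·7 + 1), so t ≡ 3·0 = 0 ≡ 0 (mod 7).
    Then x = 3 + 40·0 = 3, valid modulo lcm(40, 7) = 280: x ≡ 3 (mod 280).
  Combine with x ≡ 6 (mod 11); new modulus lcm = 3080.
    Write x = 3 + 280·t and substitute into x ≡ 6 (mod 11): 280·t ≡ 6 − 3 = 3 (mod 11).
    Reduce coefficients mod 11: 5·t ≡ 3 (mod 11).
    The inverse of 5 mod 11 is 9 (since 5·9 = 45 = 4·11 + 1), so t ≡ 9·3 = 27 ≡ 5 (mod 11).
    Then x = 3 + 280·5 = 1403, valid modulo lcm(280, 11) = 3080: x ≡ 1403 (mod 3080).
Verify against each original: 1403 mod 8 = 3, 1403 mod 5 = 3, 1403 mod 7 = 3, 1403 mod 11 = 6.

x ≡ 1403 (mod 3080).


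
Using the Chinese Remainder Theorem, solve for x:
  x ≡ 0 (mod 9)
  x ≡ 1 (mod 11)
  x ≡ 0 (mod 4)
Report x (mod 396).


Moduli 9, 11, 4 are pairwise coprime; by CRT there is a unique solution modulo M = 9 · 11 · 4 = 396.
Solve pairwise, accumulating the modulus:
  Start with x ≡ 0 (mod 9).
  Combine with x ≡ 1 (mod 11): since gcd(9, 11) = 1, we get a unique residue mod 99.
    Write x = 0 + 9·t and substitute into x ≡ 1 (mod 11): 9·t ≡ 1 − 0 = 1 (mod 11).
    The inverse of 9 mod 11 is 5 (since 9·5 = 45 = 4·11 + 1), so t ≡ 5·1 = 5 ≡ 5 (mod 11).
    Then x = 0 + 9·5 = 45, valid modulo lcm(9, 11) = 99: x ≡ 45 (mod 99).
  Combine with x ≡ 0 (mod 4): since gcd(99, 4) = 1, we get a unique residue mod 396.
    Write x = 45 + 99·t and substitute into x ≡ 0 (mod 4): 99·t ≡ 0 − 45 = -45 (mod 4).
    Reduce coefficients mod 4: 3·t ≡ 3 (mod 4).
    The inverse of 3 mod 4 is 3 (since 3·3 = 9 = 2·4 + 1), so t ≡ 3·3 = 9 ≡ 1 (mod 4).
    Then x = 45 + 99·1 = 144, valid modulo lcm(99, 4) = 396: x ≡ 144 (mod 396).
Verify: 144 mod 9 = 0 ✓, 144 mod 11 = 1 ✓, 144 mod 4 = 0 ✓.

x ≡ 144 (mod 396).


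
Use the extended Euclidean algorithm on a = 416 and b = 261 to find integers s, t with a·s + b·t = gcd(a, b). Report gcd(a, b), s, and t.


Euclidean algorithm on (416, 261) — divide until remainder is 0:
  416 = 1 · 261 + 155
  261 = 1 · 155 + 106
  155 = 1 · 106 + 49
  106 = 2 · 49 + 8
  49 = 6 · 8 + 1
  8 = 8 · 1 + 0
gcd(416, 261) = 1.
Track Bezout coefficients alongside the remainders: start with r₀ = 416 = a·1 + b·0 (s = 1, t = 0) and r₁ = 261 = a·0 + b·1 (s = 0, t = 1); each new remainder r_{k+1} = r_{k-1} − q_k·r_k inherits s_{k+1} = s_{k-1} − q_k·s_k, t_{k+1} = t_{k-1} − q_k·t_k, so r_k = a·s_k + b·t_k at every step:
  q = 1: r = 155, s = 1 − 1·0 = 1, t = 0 − 1·1 = -1  (check: 416·1 + 261·(-1) = 155)
  q = 1: r = 106, s = 0 − 1·1 = -1, t = 1 − 1·(-1) = 2  (check: 416·(-1) + 261·2 = 106)
  q = 1: r = 49, s = 1 − 1·(-1) = 2, t = -1 − 1·2 = -3  (check: 416·2 + 261·(-3) = 49)
  q = 2: r = 8, s = -1 − 2·2 = -5, t = 2 − 2·(-3) = 8  (check: 416·(-5) + 261·8 = 8)
  q = 6: r = 1, s = 2 − 6·(-5) = 32, t = -3 − 6·8 = -51  (check: 416·32 + 261·(-51) = 1)
The row with r = 1 (the gcd) gives the Bezout coefficients s = 32, t = -51.
Result: 416 · (32) + 261 · (-51) = 1.

gcd(416, 261) = 1; s = 32, t = -51 (check: 416·32 + 261·(-51) = 1).


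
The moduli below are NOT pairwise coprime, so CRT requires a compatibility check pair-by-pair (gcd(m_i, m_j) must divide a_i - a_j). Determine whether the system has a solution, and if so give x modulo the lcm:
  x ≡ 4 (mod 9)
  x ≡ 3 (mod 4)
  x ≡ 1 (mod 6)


Moduli 9, 4, 6 are not pairwise coprime, so CRT works modulo lcm(m_i) when all pairwise compatibility conditions hold.
Pairwise compatibility: gcd(m_i, m_j) must divide a_i - a_j for every pair.
Merge one congruence at a time:
  Start: x ≡ 4 (mod 9).
  Combine with x ≡ 3 (mod 4): gcd(9, 4) = 1; 3 - 4 = -1, which IS divisible by 1, so compatible.
    Write x = 4 + 9·t and substitute into x ≡ 3 (mod 4): 9·t ≡ 3 − 4 = -1 (mod 4).
    Reduce coefficients mod 4: 1·t ≡ 3 (mod 4).
    So t ≡ 3 (mod 4).
    Then x = 4 + 9·3 = 31, valid modulo lcm(9, 4) = 36: x ≡ 31 (mod 36).
  Combine with x ≡ 1 (mod 6): gcd(36, 6) = 6; 1 - 31 = -30, which IS divisible by 6, so compatible.
    Write x = 31 + 36·t and substitute into x ≡ 1 (mod 6): 36·t ≡ 1 − 31 = -30 (mod 6).
    Divide the congruence (and modulus) by g = 6: 6·t ≡ -5 (mod 1).
    Modulo 1 every t works; take t = 0.
    Then x = 31 + 36·0 = 31, valid modulo lcm(36, 6) = 36: x ≡ 31 (mod 36).
Verify: 31 mod 9 = 4, 31 mod 4 = 3, 31 mod 6 = 1.

x ≡ 31 (mod 36).


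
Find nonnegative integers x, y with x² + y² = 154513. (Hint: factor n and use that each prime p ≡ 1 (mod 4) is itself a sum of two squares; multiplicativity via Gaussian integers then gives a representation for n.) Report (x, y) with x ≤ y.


Step 1: Factor n = 154513 = 17 · 61 · 149.
Step 2: Check the mod-4 condition on each prime factor: 17 ≡ 1 (mod 4), exponent 1; 61 ≡ 1 (mod 4), exponent 1; 149 ≡ 1 (mod 4), exponent 1.
All primes ≡ 3 (mod 4) appear to even exponent (or don't appear), so by the two-squares theorem n IS expressible as a sum of two squares.
Step 3: Build a representation. Here n = 17 · 61 · 149 is a product of primes ≡ 1 (mod 4). Each prime p ≡ 1 (mod 4) is itself a sum of two squares; find a² by testing p − a² for a perfect square:
  17: 17 − 1² = 16 = 4² ⇒ 17 = 1² + 4².
  61: 61 − 1² = 60, 61 − 2² = 57, 61 − 3² = 52, 61 − 4² = 45, 61 − 5² = 36 = 6² ⇒ 61 = 5² + 6².
  149: 149 − 1² = 148, 149 − 2² = 145, 149 − 3² = 140, 149 − 4² = 133, 149 − 5² = 124, 149 − 6² = 113, 149 − 7² = 100 = 10² ⇒ 149 = 7² + 10².
  Combine using the Brahmagupta–Fibonacci identity (a² + b²)(c² + d²) = (ac − bd)² + (ad + bc)² = (ac + bd)² + (ad − bc)²:
  17 · 61 = 1037: from (1² + 4²)(5² + 6²), take (1·5 − 4·6, 1·6 + 4·5) = (5 − 24, 6 + 20) = (-19, 26); dropping signs (only squares matter) gives (19, 26); check 19² + 26² = 361 + 676 = 1037 ✓.
  1037 · 149 = 154513: from (19² + 26²)(7² + 10²), take (19·7 − 26·10, 19·10 + 26·7) = (133 − 260, 190 + 182) = (-127, 372); dropping signs (only squares matter) gives (127, 372); check 127² + 372² = 16129 + 138384 = 154513 ✓.
Step 4: Order so x ≤ y and verify: 127² + 372² = 16129 + 138384 = 154513 = n. ✓

n = 154513 = 127² + 372² (one valid representation with x ≤ y).


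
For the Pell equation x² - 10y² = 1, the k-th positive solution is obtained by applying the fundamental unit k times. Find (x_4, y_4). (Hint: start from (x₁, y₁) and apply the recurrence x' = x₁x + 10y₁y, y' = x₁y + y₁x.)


Step 1: Find the fundamental solution (x₁, y₁) of x² - 10y² = 1.
  Expand √10 as a continued fraction. a₀ = ⌊√10⌋ = 3; iterate m_{k+1} = d_k·a_k − m_k, d_{k+1} = (10 − m_{k+1}²)/d_k, a_{k+1} = ⌊(a₀ + m_{k+1})/d_{k+1}⌋ (starting m₀ = 0, d₀ = 1), with convergents p_k = a_k·p_{k-1} + p_{k-2}, q_k = a_k·q_{k-1} + q_{k-2} (p₋₁ = 1, q₋₁ = 0):
  k = 0: a₀ = 3; p₀/q₀ = 3/1; p₀² − 10·q₀² = 9 − 10 = -1.
  k = 1: m = 3, d = 1, a = ⌊(3 + 3)/1⌋ = 6; p/q = (6·3 + 1)/(6·1 + 0) = 19/6; p² − 10·q² = 361 − 360 = 1.
  The first convergent with p² − 10·q² = 1 gives the fundamental solution (x₁, y₁) = (19, 6).
Step 2: Apply the recurrence (x_{n+1}, y_{n+1}) = (x₁x_n + 10y₁y_n, x₁y_n + y₁x_n) repeatedly.
  From (x_1, y_1) = (19, 6): x_2 = 19·19 + 10·6·6 = 721; y_2 = 19·6 + 6·19 = 228.
  From (x_2, y_2) = (721, 228): x_3 = 19·721 + 10·6·228 = 27379; y_3 = 19·228 + 6·721 = 8658.
  From (x_3, y_3) = (27379, 8658): x_4 = 19·27379 + 10·6·8658 = 1039681; y_4 = 19·8658 + 6·27379 = 328776.
Step 3: Verify x_4² - 10·y_4² = 1080936581761 - 1080936581760 = 1 (should be 1). ✓

(x_1, y_1) = (19, 6); (x_4, y_4) = (1039681, 328776).


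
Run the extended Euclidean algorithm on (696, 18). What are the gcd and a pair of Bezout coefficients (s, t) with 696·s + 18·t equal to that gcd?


Euclidean algorithm on (696, 18) — divide until remainder is 0:
  696 = 38 · 18 + 12
  18 = 1 · 12 + 6
  12 = 2 · 6 + 0
gcd(696, 18) = 6.
Track Bezout coefficients alongside the remainders: start with r₀ = 696 = a·1 + b·0 (s = 1, t = 0) and r₁ = 18 = a·0 + b·1 (s = 0, t = 1); each new remainder r_{k+1} = r_{k-1} − q_k·r_k inherits s_{k+1} = s_{k-1} − q_k·s_k, t_{k+1} = t_{k-1} − q_k·t_k, so r_k = a·s_k + b·t_k at every step:
  q = 38: r = 12, s = 1 − 38·0 = 1, t = 0 − 38·1 = -38  (check: 696·1 + 18·(-38) = 12)
  q = 1: r = 6, s = 0 − 1·1 = -1, t = 1 − 1·(-38) = 39  (check: 696·(-1) + 18·39 = 6)
The row with r = 6 (the gcd) gives the Bezout coefficients s = -1, t = 39.
Result: 696 · (-1) + 18 · (39) = 6.

gcd(696, 18) = 6; s = -1, t = 39 (check: 696·(-1) + 18·39 = 6).


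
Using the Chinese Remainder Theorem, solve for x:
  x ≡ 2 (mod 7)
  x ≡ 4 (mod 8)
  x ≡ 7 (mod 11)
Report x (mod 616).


Moduli 7, 8, 11 are pairwise coprime; by CRT there is a unique solution modulo M = 7 · 8 · 11 = 616.
Solve pairwise, accumulating the modulus:
  Start with x ≡ 2 (mod 7).
  Combine with x ≡ 4 (mod 8): since gcd(7, 8) = 1, we get a unique residue mod 56.
    Write x = 2 + 7·t and substitute into x ≡ 4 (mod 8): 7·t ≡ 4 − 2 = 2 (mod 8).
    The inverse of 7 mod 8 is 7 (since 7·7 = 49 = 6·8 + 1), so t ≡ 7·2 = 14 ≡ 6 (mod 8).
    Then x = 2 + 7·6 = 44, valid modulo lcm(7, 8) = 56: x ≡ 44 (mod 56).
  Combine with x ≡ 7 (mod 11): since gcd(56, 11) = 1, we get a unique residue mod 616.
    Write x = 44 + 56·t and substitute into x ≡ 7 (mod 11): 56·t ≡ 7 − 44 = -37 (mod 11).
    Reduce coefficients mod 11: 1·t ≡ 7 (mod 11).
    So t ≡ 7 (mod 11).
    Then x = 44 + 56·7 = 436, valid modulo lcm(56, 11) = 616: x ≡ 436 (mod 616).
Verify: 436 mod 7 = 2 ✓, 436 mod 8 = 4 ✓, 436 mod 11 = 7 ✓.

x ≡ 436 (mod 616).


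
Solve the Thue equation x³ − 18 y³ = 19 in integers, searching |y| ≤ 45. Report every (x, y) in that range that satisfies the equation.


The equation is x³ - 18y³ = 19. For fixed y, x³ = 18·y³ + 19, so a solution requires the RHS to be a perfect cube.
Strategy: iterate y from -45 to 45, compute RHS = 18·y³ + 19, and check whether it is a (positive or negative) perfect cube.
Check small values of y:
  y = 0: RHS = 19 is not a perfect cube.
  y = 1: RHS = 37 is not a perfect cube.
  y = -1: RHS = 1 = (1)³ ⇒ x = 1 works.
  y = 2: RHS = 163 is not a perfect cube.
  y = -2: RHS = -125 = (-5)³ ⇒ x = -5 works.
  y = 3: RHS = 505 is not a perfect cube.
  y = -3: RHS = -467 is not a perfect cube.
Continuing the search up to |y| = 45 finds no further solutions beyond those listed.
Collected solutions: (1, -1), (-5, -2).

Solutions (with |y| ≤ 45): (1, -1), (-5, -2).
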